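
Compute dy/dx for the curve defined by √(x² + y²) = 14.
Differentiate both sides with respect to x, treating y as y(x). By the chain rule, any term containing y contributes a factor of y' = dy/dx when we differentiate it.

Move every term to one side and write the relation as F(x, y) = 0. Term by term,
  d/dx[√(x^2 + y^2)] = (x + y·y')/√(x^2 + y^2)
  d/dx[-14] = 0

The pieces without y' make up ∂F/∂x and the coefficient of y' is ∂F/∂y:
  ∂F/∂x = x/√(x^2 + y^2),
  ∂F/∂y = y/√(x^2 + y^2).

Since d/dx[F] = ∂F/∂x + (∂F/∂y)·y' = 0, solve for y':
  (∂F/∂y)·y' = -∂F/∂x
  dy/dx = -(∂F/∂x)/(∂F/∂y) = -(x/√(x^2 + y^2))/(y/√(x^2 + y^2)) = -x/y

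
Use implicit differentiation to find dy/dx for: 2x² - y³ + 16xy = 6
Differentiate both sides with respect to x, treating y as y(x). By the chain rule, any term containing y contributes a factor of y' = dy/dx when we differentiate it.

Move every term to one side and write the relation as F(x, y) = 0. Term by term,
  d/dx[2x^2] = 4x
  d/dx[16xy] = 16x·y' + 16y
  d/dx[-y^3] = -3y^2·y'
  d/dx[-6] = 0

The pieces without y' make up ∂F/∂x and the coefficient of y' is ∂F/∂y:
  ∂F/∂x = 4x + 16y,
  ∂F/∂y = 16x - 3y^2.

Since d/dx[F] = ∂F/∂x + (∂F/∂y)·y' = 0, solve for y':
  (∂F/∂y)·y' = -∂F/∂x
  dy/dx = -(∂F/∂x)/(∂F/∂y) = -(4x + 16y)/(16x - 3y^2) = 4(-x - 4y)/(16x - 3y^2)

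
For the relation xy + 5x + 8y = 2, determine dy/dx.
Apply d/dx to both sides, remembering that y depends on x. Each occurrence of y therefore brings in a y' = dy/dx via the chain rule.

With F(x, y) equal to the left-hand side minus the right, differentiate F term by term:
  d/dx[xy] = x·y' + y
  d/dx[5x] = 5
  d/dx[8y] = 8·y'
  d/dx[-2] = 0
Adding these up, d/dx[F] = 0 becomes
  (y + 5) + (x + 8)·y' = 0,
so isolating y',
  dy/dx = -(y + 5)/(x + 8) = (-y - 5)/(x + 8)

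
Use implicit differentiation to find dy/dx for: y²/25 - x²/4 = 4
Differentiate both sides with respect to x, treating y as y(x). By the chain rule, any term containing y contributes a factor of y' = dy/dx when we differentiate it.

Move every term to one side and write the relation as F(x, y) = 0. Term by term,
  d/dx[-x^2/4] = -x/2
  d/dx[y^2/25] = 2y·y'/25
  d/dx[-4] = 0

The pieces without y' make up ∂F/∂x and the coefficient of y' is ∂F/∂y:
  ∂F/∂x = -x/2,
  ∂F/∂y = 2y/25.

Since d/dx[F] = ∂F/∂x + (∂F/∂y)·y' = 0, solve for y':
  (∂F/∂y)·y' = -∂F/∂x
  dy/dx = -(∂F/∂x)/(∂F/∂y) = -(-x/2)/(2y/25) = 25x/(4y)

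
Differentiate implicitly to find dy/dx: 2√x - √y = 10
Differentiate both sides with respect to x, treating y as y(x). By the chain rule, any term containing y contributes a factor of y' = dy/dx when we differentiate it.

Move every term to one side and write the relation as F(x, y) = 0. Term by term,
  d/dx[2√(x)] = 1/√(x)
  d/dx[-√(y)] = -y'/(2√(y))
  d/dx[-10] = 0

The pieces without y' make up ∂F/∂x and the coefficient of y' is ∂F/∂y:
  ∂F/∂x = 1/√(x),
  ∂F/∂y = -1/(2√(y)).

Since d/dx[F] = ∂F/∂x + (∂F/∂y)·y' = 0, solve for y':
  (∂F/∂y)·y' = -∂F/∂x
  dy/dx = -(∂F/∂x)/(∂F/∂y) = -(1/√(x))/(-1/(2√(y))) = 2√(y)/√(x)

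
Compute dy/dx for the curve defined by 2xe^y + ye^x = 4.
Apply d/dx to both sides, remembering that y depends on x. Each occurrence of y therefore brings in a y' = dy/dx via the chain rule.

With F(x, y) equal to the left-hand side minus the right, differentiate F term by term:
  d/dx[2x·e^(y)] = 2x·y'·e^(y) + 2e^(y)
  d/dx[y·e^(x)] = y·e^(x) + y'·e^(x)
  d/dx[-4] = 0
Adding these up, d/dx[F] = 0 becomes
  (y·e^(x) + 2e^(y)) + (2x·e^(y) + e^(x))·y' = 0,
so isolating y',
  dy/dx = -(y·e^(x) + 2e^(y))/(2x·e^(y) + e^(x)) = (-y·e^(x) - 2e^(y))/(2x·e^(y) + e^(x))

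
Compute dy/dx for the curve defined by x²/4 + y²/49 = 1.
Take d/dx of both sides. Since y is implicitly a function of x, the chain rule attaches a y' = dy/dx factor whenever we differentiate through y.

Set F(x, y) = (left side) − (right side), so the curve is F = 0. Differentiating each term of F:
  d/dx[x^2/4] = x/2
  d/dx[y^2/49] = 2y·y'/49
  d/dx[-1] = 0

Collecting, the y'-free part is the partial derivative in x and the y' coefficient is the partial derivative in y:
  ∂F/∂x = x/2
  ∂F/∂y = 2y/49

so d/dx[F(x, y(x))] = ∂F/∂x + (∂F/∂y)·y' = 0. Rearranging,
  dy/dx = -(∂F/∂x)/(∂F/∂y) = -(x/2)/(2y/49) = -49x/(4y)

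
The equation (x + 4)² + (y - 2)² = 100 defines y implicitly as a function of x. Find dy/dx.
Take d/dx of both sides. Since y is implicitly a function of x, the chain rule attaches a y' = dy/dx factor whenever we differentiate through y.

Set F(x, y) = (left side) − (right side), so the curve is F = 0. Differentiating each term of F:
  d/dx[(x + 4)^2] = 2x + 8
  d/dx[(y - 2)^2] = 2·y'(y - 2)
  d/dx[-100] = 0

Collecting, the y'-free part is the partial derivative in x and the y' coefficient is the partial derivative in y:
  ∂F/∂x = 2x + 8
  ∂F/∂y = 2y - 4

so d/dx[F(x, y(x))] = ∂F/∂x + (∂F/∂y)·y' = 0. Rearranging,
  dy/dx = -(∂F/∂x)/(∂F/∂y) = -(2x + 8)/(2y - 4) = (-x - 4)/(y - 2)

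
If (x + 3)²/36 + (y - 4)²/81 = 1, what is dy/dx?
Apply d/dx to both sides, remembering that y depends on x. Each occurrence of y therefore brings in a y' = dy/dx via the chain rule.

With F(x, y) equal to the left-hand side minus the right, differentiate F term by term:
  d/dx[(x + 3)^2/36] = x/18 + 1/6
  d/dx[(y - 4)^2/81] = 2·y'(y - 4)/81
  d/dx[-1] = 0
Adding these up, d/dx[F] = 0 becomes
  (x/18 + 1/6) + (2y/81 - 8/81)·y' = 0,
so isolating y',
  dy/dx = -(x/18 + 1/6)/(2y/81 - 8/81)
        = -((x + 3)/18)/(2(y - 4)/81) = 9(-x - 3)/(4(y - 4))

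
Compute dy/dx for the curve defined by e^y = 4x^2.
Differentiate the relation implicitly: treat y = y(x) and apply the chain rule, so every y-derivative picks up a y' = dy/dx factor.

With everything moved to the left-hand side, differentiate term by term:
  d/dx[-4x^2] = -8x
  d/dx[e^(y)] = y'·e^(y)

Separating the contributions that come from x directly and those that come through y:
  without y':      -8x
  multiplying y':  e^(y)

so (-8x) + (e^(y))·y' = 0, and therefore
  dy/dx = -(-8x)/(e^(y)) = 8x·e^(-y)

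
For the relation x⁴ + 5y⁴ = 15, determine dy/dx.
Differentiate the relation implicitly: treat y = y(x) and apply the chain rule, so every y-derivative picks up a y' = dy/dx factor.

With everything moved to the left-hand side, differentiate term by term:
  d/dx[x^4] = 4x^3
  d/dx[5y^4] = 20y^3·y'
  d/dx[-15] = 0

Separating the contributions that come from x directly and those that come through y:
  without y':      4x^3
  multiplying y':  20y^3

so (4x^3) + (20y^3)·y' = 0, and therefore
  dy/dx = -(4x^3)/(20y^3) = -x^3/(5y^3)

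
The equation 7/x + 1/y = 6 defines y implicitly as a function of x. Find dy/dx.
Apply d/dx to both sides, remembering that y depends on x. Each occurrence of y therefore brings in a y' = dy/dx via the chain rule.

With F(x, y) equal to the left-hand side minus the right, differentiate F term by term:
  d/dx[1/y] = -y'/y^2
  d/dx[7/x] = -7/x^2
  d/dx[-6] = 0
Adding these up, d/dx[F] = 0 becomes
  (-7/x^2) + (-1/y^2)·y' = 0,
so isolating y',
  dy/dx = -(-7/x^2)/(-1/y^2) = -7y^2/x^2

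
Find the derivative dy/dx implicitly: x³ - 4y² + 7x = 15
Differentiate both sides with respect to x, treating y as y(x). By the chain rule, any term containing y contributes a factor of y' = dy/dx when we differentiate it.

Move every term to one side and write the relation as F(x, y) = 0. Term by term,
  d/dx[x^3] = 3x^2
  d/dx[7x] = 7
  d/dx[-4y^2] = -8y·y'
  d/dx[-15] = 0

The pieces without y' make up ∂F/∂x and the coefficient of y' is ∂F/∂y:
  ∂F/∂x = 3x^2 + 7,
  ∂F/∂y = -8y.

Since d/dx[F] = ∂F/∂x + (∂F/∂y)·y' = 0, solve for y':
  (∂F/∂y)·y' = -∂F/∂x
  dy/dx = -(∂F/∂x)/(∂F/∂y) = -(3x^2 + 7)/(-8y) = (3x^2 + 7)/(8y)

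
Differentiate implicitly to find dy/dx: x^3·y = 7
Apply d/dx to both sides, remembering that y depends on x. Each occurrence of y therefore brings in a y' = dy/dx via the chain rule.

With F(x, y) equal to the left-hand side minus the right, differentiate F term by term:
  d/dx[x^3y] = x^3·y' + 3x^2y
  d/dx[-7] = 0
Adding these up, d/dx[F] = 0 becomes
  (3x^2y) + (x^3)·y' = 0,
so isolating y',
  dy/dx = -(3x^2y)/(x^3) = -3y/x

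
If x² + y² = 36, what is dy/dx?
Differentiate the relation implicitly: treat y = y(x) and apply the chain rule, so every y-derivative picks up a y' = dy/dx factor.

With everything moved to the left-hand side, differentiate term by term:
  d/dx[x^2] = 2x
  d/dx[y^2] = 2y·y'
  d/dx[-36] = 0

Separating the contributions that come from x directly and those that come through y:
  without y':      2x
  multiplying y':  2y

so (2x) + (2y)·y' = 0, and therefore
  dy/dx = -(2x)/(2y) = -x/y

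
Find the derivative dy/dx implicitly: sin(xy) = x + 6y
Take d/dx of both sides. Since y is implicitly a function of x, the chain rule attaches a y' = dy/dx factor whenever we differentiate through y.

Set F(x, y) = (left side) − (right side), so the curve is F = 0. Differentiating each term of F:
  d/dx[-x] = -1
  d/dx[-6y] = -6·y'
  d/dx[sin(xy)] = (x·y' + y)·cos(xy)

Collecting, the y'-free part is the partial derivative in x and the y' coefficient is the partial derivative in y:
  ∂F/∂x = y·cos(xy) - 1
  ∂F/∂y = x·cos(xy) - 6

so d/dx[F(x, y(x))] = ∂F/∂x + (∂F/∂y)·y' = 0. Rearranging,
  dy/dx = -(∂F/∂x)/(∂F/∂y) = -(y·cos(xy) - 1)/(x·cos(xy) - 6) = (-y·cos(xy) + 1)/(x·cos(xy) - 6)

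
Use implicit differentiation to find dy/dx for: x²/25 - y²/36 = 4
Take d/dx of both sides. Since y is implicitly a function of x, the chain rule attaches a y' = dy/dx factor whenever we differentiate through y.

Set F(x, y) = (left side) − (right side), so the curve is F = 0. Differentiating each term of F:
  d/dx[x^2/25] = 2x/25
  d/dx[-y^2/36] = -y·y'/18
  d/dx[-4] = 0

Collecting, the y'-free part is the partial derivative in x and the y' coefficient is the partial derivative in y:
  ∂F/∂x = 2x/25
  ∂F/∂y = -y/18

so d/dx[F(x, y(x))] = ∂F/∂x + (∂F/∂y)·y' = 0. Rearranging,
  dy/dx = -(∂F/∂x)/(∂F/∂y) = -(2x/25)/(-y/18) = 36x/(25y)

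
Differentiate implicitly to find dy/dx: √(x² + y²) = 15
Apply d/dx to both sides, remembering that y depends on x. Each occurrence of y therefore brings in a y' = dy/dx via the chain rule.

With F(x, y) equal to the left-hand side minus the right, differentiate F term by term:
  d/dx[√(x^2 + y^2)] = (x + y·y')/√(x^2 + y^2)
  d/dx[-15] = 0
Adding these up, d/dx[F] = 0 becomes
  (x/√(x^2 + y^2)) + (y/√(x^2 + y^2))·y' = 0,
so isolating y',
  dy/dx = -(x/√(x^2 + y^2))/(y/√(x^2 + y^2)) = -x/y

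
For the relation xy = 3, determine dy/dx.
Take d/dx of both sides. Since y is implicitly a function of x, the chain rule attaches a y' = dy/dx factor whenever we differentiate through y.

Set F(x, y) = (left side) − (right side), so the curve is F = 0. Differentiating each term of F:
  d/dx[xy] = x·y' + y
  d/dx[-3] = 0

Collecting, the y'-free part is the partial derivative in x and the y' coefficient is the partial derivative in y:
  ∂F/∂x = y
  ∂F/∂y = x

so d/dx[F(x, y(x))] = ∂F/∂x + (∂F/∂y)·y' = 0. Rearranging,
  dy/dx = -(∂F/∂x)/(∂F/∂y) = -(y)/(x) = -y/x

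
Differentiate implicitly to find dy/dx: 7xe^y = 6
Apply d/dx to both sides, remembering that y depends on x. Each occurrence of y therefore brings in a y' = dy/dx via the chain rule.

With F(x, y) equal to the left-hand side minus the right, differentiate F term by term:
  d/dx[7x·e^(y)] = 7x·y'·e^(y) + 7e^(y)
  d/dx[-6] = 0
Adding these up, d/dx[F] = 0 becomes
  (7e^(y)) + (7x·e^(y))·y' = 0,
so isolating y',
  dy/dx = -(7e^(y))/(7x·e^(y)) = -1/x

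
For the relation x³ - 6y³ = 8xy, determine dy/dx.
Differentiate both sides with respect to x, treating y as y(x). By the chain rule, any term containing y contributes a factor of y' = dy/dx when we differentiate it.

Move every term to one side and write the relation as F(x, y) = 0. Term by term,
  d/dx[x^3] = 3x^2
  d/dx[-8xy] = -8x·y' - 8y
  d/dx[-6y^3] = -18y^2·y'

The pieces without y' make up ∂F/∂x and the coefficient of y' is ∂F/∂y:
  ∂F/∂x = 3x^2 - 8y,
  ∂F/∂y = -8x - 18y^2.

Since d/dx[F] = ∂F/∂x + (∂F/∂y)·y' = 0, solve for y':
  (∂F/∂y)·y' = -∂F/∂x
  dy/dx = -(∂F/∂x)/(∂F/∂y) = -(3x^2 - 8y)/(-8x - 18y^2) = (3x^2 - 8y)/(2(4x + 9y^2))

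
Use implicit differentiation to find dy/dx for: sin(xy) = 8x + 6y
Differentiate both sides with respect to x, treating y as y(x). By the chain rule, any term containing y contributes a factor of y' = dy/dx when we differentiate it.

Move every term to one side and write the relation as F(x, y) = 0. Term by term,
  d/dx[-8x] = -8
  d/dx[-6y] = -6·y'
  d/dx[sin(xy)] = (x·y' + y)·cos(xy)

The pieces without y' make up ∂F/∂x and the coefficient of y' is ∂F/∂y:
  ∂F/∂x = y·cos(xy) - 8,
  ∂F/∂y = x·cos(xy) - 6.

Since d/dx[F] = ∂F/∂x + (∂F/∂y)·y' = 0, solve for y':
  (∂F/∂y)·y' = -∂F/∂x
  dy/dx = -(∂F/∂x)/(∂F/∂y) = -(y·cos(xy) - 8)/(x·cos(xy) - 6) = (-y·cos(xy) + 8)/(x·cos(xy) - 6)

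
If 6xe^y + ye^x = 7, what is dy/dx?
Apply d/dx to both sides, remembering that y depends on x. Each occurrence of y therefore brings in a y' = dy/dx via the chain rule.

With F(x, y) equal to the left-hand side minus the right, differentiate F term by term:
  d/dx[6x·e^(y)] = 6x·y'·e^(y) + 6e^(y)
  d/dx[y·e^(x)] = y·e^(x) + y'·e^(x)
  d/dx[-7] = 0
Adding these up, d/dx[F] = 0 becomes
  (y·e^(x) + 6e^(y)) + (6x·e^(y) + e^(x))·y' = 0,
so isolating y',
  dy/dx = -(y·e^(x) + 6e^(y))/(6x·e^(y) + e^(x)) = (-y·e^(x) - 6e^(y))/(6x·e^(y) + e^(x))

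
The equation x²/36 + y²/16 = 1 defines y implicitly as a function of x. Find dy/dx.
Differentiate both sides with respect to x, treating y as y(x). By the chain rule, any term containing y contributes a factor of y' = dy/dx when we differentiate it.

Move every term to one side and write the relation as F(x, y) = 0. Term by term,
  d/dx[x^2/36] = x/18
  d/dx[y^2/16] = y·y'/8
  d/dx[-1] = 0

The pieces without y' make up ∂F/∂x and the coefficient of y' is ∂F/∂y:
  ∂F/∂x = x/18,
  ∂F/∂y = y/8.

Since d/dx[F] = ∂F/∂x + (∂F/∂y)·y' = 0, solve for y':
  (∂F/∂y)·y' = -∂F/∂x
  dy/dx = -(∂F/∂x)/(∂F/∂y) = -(x/18)/(y/8) = -4x/(9y)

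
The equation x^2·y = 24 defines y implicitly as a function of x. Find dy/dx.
Differentiate the relation implicitly: treat y = y(x) and apply the chain rule, so every y-derivative picks up a y' = dy/dx factor.

With everything moved to the left-hand side, differentiate term by term:
  d/dx[x^2y] = x^2·y' + 2xy
  d/dx[-24] = 0

Separating the contributions that come from x directly and those that come through y:
  without y':      2xy
  multiplying y':  x^2

so (2xy) + (x^2)·y' = 0, and therefore
  dy/dx = -(2xy)/(x^2) = -2y/x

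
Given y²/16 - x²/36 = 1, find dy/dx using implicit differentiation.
Apply d/dx to both sides, remembering that y depends on x. Each occurrence of y therefore brings in a y' = dy/dx via the chain rule.

With F(x, y) equal to the left-hand side minus the right, differentiate F term by term:
  d/dx[-x^2/36] = -x/18
  d/dx[y^2/16] = y·y'/8
  d/dx[-1] = 0
Adding these up, d/dx[F] = 0 becomes
  (-x/18) + (y/8)·y' = 0,
so isolating y',
  dy/dx = -(-x/18)/(y/8) = 4x/(9y)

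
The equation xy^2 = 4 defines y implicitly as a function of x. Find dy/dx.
Differentiate the relation implicitly: treat y = y(x) and apply the chain rule, so every y-derivative picks up a y' = dy/dx factor.

With everything moved to the left-hand side, differentiate term by term:
  d/dx[xy^2] = 2xy·y' + y^2
  d/dx[-4] = 0

Separating the contributions that come from x directly and those that come through y:
  without y':      y^2
  multiplying y':  2xy

so (y^2) + (2xy)·y' = 0, and therefore
  dy/dx = -(y^2)/(2xy) = -y/(2x)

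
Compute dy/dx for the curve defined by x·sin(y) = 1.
Differentiate the relation implicitly: treat y = y(x) and apply the chain rule, so every y-derivative picks up a y' = dy/dx factor.

With everything moved to the left-hand side, differentiate term by term:
  d/dx[x·sin(y)] = x·y'·cos(y) + sin(y)
  d/dx[-1] = 0

Separating the contributions that come from x directly and those that come through y:
  without y':      sin(y)
  multiplying y':  x·cos(y)

so (sin(y)) + (x·cos(y))·y' = 0, and therefore
  dy/dx = -(sin(y))/(x·cos(y)) = -tan(y)/x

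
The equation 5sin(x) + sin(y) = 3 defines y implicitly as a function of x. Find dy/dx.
Differentiate both sides with respect to x, treating y as y(x). By the chain rule, any term containing y contributes a factor of y' = dy/dx when we differentiate it.

Move every term to one side and write the relation as F(x, y) = 0. Term by term,
  d/dx[5sin(x)] = 5cos(x)
  d/dx[sin(y)] = y'·cos(y)
  d/dx[-3] = 0

The pieces without y' make up ∂F/∂x and the coefficient of y' is ∂F/∂y:
  ∂F/∂x = 5cos(x),
  ∂F/∂y = cos(y).

Since d/dx[F] = ∂F/∂x + (∂F/∂y)·y' = 0, solve for y':
  (∂F/∂y)·y' = -∂F/∂x
  dy/dx = -(∂F/∂x)/(∂F/∂y) = -(5cos(x))/(cos(y)) = -5cos(x)/cos(y)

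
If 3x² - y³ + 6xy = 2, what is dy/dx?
Apply d/dx to both sides, remembering that y depends on x. Each occurrence of y therefore brings in a y' = dy/dx via the chain rule.

With F(x, y) equal to the left-hand side minus the right, differentiate F term by term:
  d/dx[3x^2] = 6x
  d/dx[6xy] = 6x·y' + 6y
  d/dx[-y^3] = -3y^2·y'
  d/dx[-2] = 0
Adding these up, d/dx[F] = 0 becomes
  (6x + 6y) + (6x - 3y^2)·y' = 0,
so isolating y',
  dy/dx = -(6x + 6y)/(6x - 3y^2) = 2(-x - y)/(2x - y^2)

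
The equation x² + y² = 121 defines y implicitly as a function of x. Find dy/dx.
Apply d/dx to both sides, remembering that y depends on x. Each occurrence of y therefore brings in a y' = dy/dx via the chain rule.

With F(x, y) equal to the left-hand side minus the right, differentiate F term by term:
  d/dx[x^2] = 2x
  d/dx[y^2] = 2y·y'
  d/dx[-121] = 0
Adding these up, d/dx[F] = 0 becomes
  (2x) + (2y)·y' = 0,
so isolating y',
  dy/dx = -(2x)/(2y) = -x/y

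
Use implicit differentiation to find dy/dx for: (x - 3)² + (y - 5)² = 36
Differentiate both sides with respect to x, treating y as y(x). By the chain rule, any term containing y contributes a factor of y' = dy/dx when we differentiate it.

Move every term to one side and write the relation as F(x, y) = 0. Term by term,
  d/dx[(x - 3)^2] = 2x - 6
  d/dx[(y - 5)^2] = 2·y'(y - 5)
  d/dx[-36] = 0

The pieces without y' make up ∂F/∂x and the coefficient of y' is ∂F/∂y:
  ∂F/∂x = 2x - 6,
  ∂F/∂y = 2y - 10.

Since d/dx[F] = ∂F/∂x + (∂F/∂y)·y' = 0, solve for y':
  (∂F/∂y)·y' = -∂F/∂x
  dy/dx = -(∂F/∂x)/(∂F/∂y) = -(2x - 6)/(2y - 10) = (3 - x)/(y - 5)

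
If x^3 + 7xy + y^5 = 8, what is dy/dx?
Take d/dx of both sides. Since y is implicitly a function of x, the chain rule attaches a y' = dy/dx factor whenever we differentiate through y.

Set F(x, y) = (left side) − (right side), so the curve is F = 0. Differentiating each term of F:
  d/dx[x^3] = 3x^2
  d/dx[7xy] = 7x·y' + 7y
  d/dx[y^5] = 5y^4·y'
  d/dx[-8] = 0

Collecting, the y'-free part is the partial derivative in x and the y' coefficient is the partial derivative in y:
  ∂F/∂x = 3x^2 + 7y
  ∂F/∂y = 7x + 5y^4

so d/dx[F(x, y(x))] = ∂F/∂x + (∂F/∂y)·y' = 0. Rearranging,
  dy/dx = -(∂F/∂x)/(∂F/∂y) = -(3x^2 + 7y)/(7x + 5y^4) = (-3x^2 - 7y)/(7x + 5y^4)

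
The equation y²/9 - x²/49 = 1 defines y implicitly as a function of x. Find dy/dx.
Differentiate both sides with respect to x, treating y as y(x). By the chain rule, any term containing y contributes a factor of y' = dy/dx when we differentiate it.

Move every term to one side and write the relation as F(x, y) = 0. Term by term,
  d/dx[-x^2/49] = -2x/49
  d/dx[y^2/9] = 2y·y'/9
  d/dx[-1] = 0

The pieces without y' make up ∂F/∂x and the coefficient of y' is ∂F/∂y:
  ∂F/∂x = -2x/49,
  ∂F/∂y = 2y/9.

Since d/dx[F] = ∂F/∂x + (∂F/∂y)·y' = 0, solve for y':
  (∂F/∂y)·y' = -∂F/∂x
  dy/dx = -(∂F/∂x)/(∂F/∂y) = -(-2x/49)/(2y/9) = 9x/(49y)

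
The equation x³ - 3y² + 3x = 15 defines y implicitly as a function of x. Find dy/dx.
Apply d/dx to both sides, remembering that y depends on x. Each occurrence of y therefore brings in a y' = dy/dx via the chain rule.

With F(x, y) equal to the left-hand side minus the right, differentiate F term by term:
  d/dx[x^3] = 3x^2
  d/dx[3x] = 3
  d/dx[-3y^2] = -6y·y'
  d/dx[-15] = 0
Adding these up, d/dx[F] = 0 becomes
  (3x^2 + 3) + (-6y)·y' = 0,
so isolating y',
  dy/dx = -(3x^2 + 3)/(-6y) = (x^2 + 1)/(2y)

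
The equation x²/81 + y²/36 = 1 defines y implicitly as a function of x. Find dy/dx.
Take d/dx of both sides. Since y is implicitly a function of x, the chain rule attaches a y' = dy/dx factor whenever we differentiate through y.

Set F(x, y) = (left side) − (right side), so the curve is F = 0. Differentiating each term of F:
  d/dx[x^2/81] = 2x/81
  d/dx[y^2/36] = y·y'/18
  d/dx[-1] = 0

Collecting, the y'-free part is the partial derivative in x and the y' coefficient is the partial derivative in y:
  ∂F/∂x = 2x/81
  ∂F/∂y = y/18

so d/dx[F(x, y(x))] = ∂F/∂x + (∂F/∂y)·y' = 0. Rearranging,
  dy/dx = -(∂F/∂x)/(∂F/∂y) = -(2x/81)/(y/18) = -4x/(9y)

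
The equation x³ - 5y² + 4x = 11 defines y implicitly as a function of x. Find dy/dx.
Apply d/dx to both sides, remembering that y depends on x. Each occurrence of y therefore brings in a y' = dy/dx via the chain rule.

With F(x, y) equal to the left-hand side minus the right, differentiate F term by term:
  d/dx[x^3] = 3x^2
  d/dx[4x] = 4
  d/dx[-5y^2] = -10y·y'
  d/dx[-11] = 0
Adding these up, d/dx[F] = 0 becomes
  (3x^2 + 4) + (-10y)·y' = 0,
so isolating y',
  dy/dx = -(3x^2 + 4)/(-10y) = (3x^2 + 4)/(10y)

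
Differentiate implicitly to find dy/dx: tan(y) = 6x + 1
Differentiate both sides with respect to x, treating y as y(x). By the chain rule, any term containing y contributes a factor of y' = dy/dx when we differentiate it.

Move every term to one side and write the relation as F(x, y) = 0. Term by term,
  d/dx[-6x] = -6
  d/dx[tan(y)] = y'(tan(y)^2 + 1)
  d/dx[-1] = 0

The pieces without y' make up ∂F/∂x and the coefficient of y' is ∂F/∂y:
  ∂F/∂x = -6,
  ∂F/∂y = tan(y)^2 + 1.

Since d/dx[F] = ∂F/∂x + (∂F/∂y)·y' = 0, solve for y':
  (∂F/∂y)·y' = -∂F/∂x
  dy/dx = -(∂F/∂x)/(∂F/∂y) = -(-6)/(tan(y)^2 + 1) = 6cos(y)^2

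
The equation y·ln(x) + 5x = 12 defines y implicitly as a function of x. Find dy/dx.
Apply d/dx to both sides, remembering that y depends on x. Each occurrence of y therefore brings in a y' = dy/dx via the chain rule.

With F(x, y) equal to the left-hand side minus the right, differentiate F term by term:
  d/dx[5x] = 5
  d/dx[y·ln(x)] = y'·ln(x) + y/x
  d/dx[-12] = 0
Adding these up, d/dx[F] = 0 becomes
  (5 + y/x) + (ln(x))·y' = 0,
so isolating y',
  dy/dx = -(5 + y/x)/(ln(x))
        = -((5x + y)/x)/(ln(x)) = (-5x - y)/(x·ln(x))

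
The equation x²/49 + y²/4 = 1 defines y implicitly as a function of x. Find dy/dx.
Differentiate the relation implicitly: treat y = y(x) and apply the chain rule, so every y-derivative picks up a y' = dy/dx factor.

With everything moved to the left-hand side, differentiate term by term:
  d/dx[x^2/49] = 2x/49
  d/dx[y^2/4] = y·y'/2
  d/dx[-1] = 0

Separating the contributions that come from x directly and those that come through y:
  without y':      2x/49
  multiplying y':  y/2

so (2x/49) + (y/2)·y' = 0, and therefore
  dy/dx = -(2x/49)/(y/2) = -4x/(49y)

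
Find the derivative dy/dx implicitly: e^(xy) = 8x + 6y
Differentiate the relation implicitly: treat y = y(x) and apply the chain rule, so every y-derivative picks up a y' = dy/dx factor.

With everything moved to the left-hand side, differentiate term by term:
  d/dx[-8x] = -8
  d/dx[-6y] = -6·y'
  d/dx[e^(xy)] = (x·y' + y)·e^(xy)

Separating the contributions that come from x directly and those that come through y:
  without y':      y·e^(xy) - 8
  multiplying y':  x·e^(xy) - 6

so (y·e^(xy) - 8) + (x·e^(xy) - 6)·y' = 0, and therefore
  dy/dx = -(y·e^(xy) - 8)/(x·e^(xy) - 6) = (-y·e^(xy) + 8)/(x·e^(xy) - 6)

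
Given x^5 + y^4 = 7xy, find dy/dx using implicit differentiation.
Differentiate both sides with respect to x, treating y as y(x). By the chain rule, any term containing y contributes a factor of y' = dy/dx when we differentiate it.

Move every term to one side and write the relation as F(x, y) = 0. Term by term,
  d/dx[x^5] = 5x^4
  d/dx[-7xy] = -7x·y' - 7y
  d/dx[y^4] = 4y^3·y'

The pieces without y' make up ∂F/∂x and the coefficient of y' is ∂F/∂y:
  ∂F/∂x = 5x^4 - 7y,
  ∂F/∂y = -7x + 4y^3.

Since d/dx[F] = ∂F/∂x + (∂F/∂y)·y' = 0, solve for y':
  (∂F/∂y)·y' = -∂F/∂x
  dy/dx = -(∂F/∂x)/(∂F/∂y) = -(5x^4 - 7y)/(-7x + 4y^3) = (5x^4 - 7y)/(7x - 4y^3)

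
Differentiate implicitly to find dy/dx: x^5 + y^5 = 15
Differentiate both sides with respect to x, treating y as y(x). By the chain rule, any term containing y contributes a factor of y' = dy/dx when we differentiate it.

Move every term to one side and write the relation as F(x, y) = 0. Term by term,
  d/dx[x^5] = 5x^4
  d/dx[y^5] = 5y^4·y'
  d/dx[-15] = 0

The pieces without y' make up ∂F/∂x and the coefficient of y' is ∂F/∂y:
  ∂F/∂x = 5x^4,
  ∂F/∂y = 5y^4.

Since d/dx[F] = ∂F/∂x + (∂F/∂y)·y' = 0, solve for y':
  (∂F/∂y)·y' = -∂F/∂x
  dy/dx = -(∂F/∂x)/(∂F/∂y) = -(5x^4)/(5y^4) = -x^4/y^4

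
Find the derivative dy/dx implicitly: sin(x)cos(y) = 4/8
Apply d/dx to both sides, remembering that y depends on x. Each occurrence of y therefore brings in a y' = dy/dx via the chain rule.

With F(x, y) equal to the left-hand side minus the right, differentiate F term by term:
  d/dx[sin(x)·cos(y)] = -y'·sin(x)·sin(y) + cos(x)·cos(y)
  d/dx[-1/2] = 0
Adding these up, d/dx[F] = 0 becomes
  (cos(x)·cos(y)) + (-sin(x)·sin(y))·y' = 0,
so isolating y',
  dy/dx = -(cos(x)·cos(y))/(-sin(x)·sin(y)) = 1/(tan(x)·tan(y))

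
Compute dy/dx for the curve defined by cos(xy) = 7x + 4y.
Apply d/dx to both sides, remembering that y depends on x. Each occurrence of y therefore brings in a y' = dy/dx via the chain rule.

With F(x, y) equal to the left-hand side minus the right, differentiate F term by term:
  d/dx[-7x] = -7
  d/dx[-4y] = -4·y'
  d/dx[cos(xy)] = -(x·y' + y)·sin(xy)
Adding these up, d/dx[F] = 0 becomes
  (-y·sin(xy) - 7) + (-x·sin(xy) - 4)·y' = 0,
so isolating y',
  dy/dx = -(-y·sin(xy) - 7)/(-x·sin(xy) - 4) = -(y·sin(xy) + 7)/(x·sin(xy) + 4)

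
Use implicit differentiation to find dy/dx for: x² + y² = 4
Take d/dx of both sides. Since y is implicitly a function of x, the chain rule attaches a y' = dy/dx factor whenever we differentiate through y.

Set F(x, y) = (left side) − (right side), so the curve is F = 0. Differentiating each term of F:
  d/dx[x^2] = 2x
  d/dx[y^2] = 2y·y'
  d/dx[-4] = 0

Collecting, the y'-free part is the partial derivative in x and the y' coefficient is the partial derivative in y:
  ∂F/∂x = 2x
  ∂F/∂y = 2y

so d/dx[F(x, y(x))] = ∂F/∂x + (∂F/∂y)·y' = 0. Rearranging,
  dy/dx = -(∂F/∂x)/(∂F/∂y) = -(2x)/(2y) = -x/y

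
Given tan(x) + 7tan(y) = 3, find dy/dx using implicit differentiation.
Differentiate both sides with respect to x, treating y as y(x). By the chain rule, any term containing y contributes a factor of y' = dy/dx when we differentiate it.

Move every term to one side and write the relation as F(x, y) = 0. Term by term,
  d/dx[tan(x)] = tan(x)^2 + 1
  d/dx[7tan(y)] = 7·y'(tan(y)^2 + 1)
  d/dx[-3] = 0

The pieces without y' make up ∂F/∂x and the coefficient of y' is ∂F/∂y:
  ∂F/∂x = tan(x)^2 + 1,
  ∂F/∂y = 7tan(y)^2 + 7.

Since d/dx[F] = ∂F/∂x + (∂F/∂y)·y' = 0, solve for y':
  (∂F/∂y)·y' = -∂F/∂x
  dy/dx = -(∂F/∂x)/(∂F/∂y) = -(tan(x)^2 + 1)/(7tan(y)^2 + 7) = -cos(y)^2/(7cos(x)^2)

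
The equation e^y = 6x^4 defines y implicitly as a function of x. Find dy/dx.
Take d/dx of both sides. Since y is implicitly a function of x, the chain rule attaches a y' = dy/dx factor whenever we differentiate through y.

Set F(x, y) = (left side) − (right side), so the curve is F = 0. Differentiating each term of F:
  d/dx[-6x^4] = -24x^3
  d/dx[e^(y)] = y'·e^(y)

Collecting, the y'-free part is the partial derivative in x and the y' coefficient is the partial derivative in y:
  ∂F/∂x = -24x^3
  ∂F/∂y = e^(y)

so d/dx[F(x, y(x))] = ∂F/∂x + (∂F/∂y)·y' = 0. Rearranging,
  dy/dx = -(∂F/∂x)/(∂F/∂y) = -(-24x^3)/(e^(y)) = 24x^3e^(-y)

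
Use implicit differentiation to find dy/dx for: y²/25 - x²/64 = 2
Apply d/dx to both sides, remembering that y depends on x. Each occurrence of y therefore brings in a y' = dy/dx via the chain rule.

With F(x, y) equal to the left-hand side minus the right, differentiate F term by term:
  d/dx[-x^2/64] = -x/32
  d/dx[y^2/25] = 2y·y'/25
  d/dx[-2] = 0
Adding these up, d/dx[F] = 0 becomes
  (-x/32) + (2y/25)·y' = 0,
so isolating y',
  dy/dx = -(-x/32)/(2y/25) = 25x/(64y)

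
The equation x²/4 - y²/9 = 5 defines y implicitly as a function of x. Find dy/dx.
Differentiate both sides with respect to x, treating y as y(x). By the chain rule, any term containing y contributes a factor of y' = dy/dx when we differentiate it.

Move every term to one side and write the relation as F(x, y) = 0. Term by term,
  d/dx[x^2/4] = x/2
  d/dx[-y^2/9] = -2y·y'/9
  d/dx[-5] = 0

The pieces without y' make up ∂F/∂x and the coefficient of y' is ∂F/∂y:
  ∂F/∂x = x/2,
  ∂F/∂y = -2y/9.

Since d/dx[F] = ∂F/∂x + (∂F/∂y)·y' = 0, solve for y':
  (∂F/∂y)·y' = -∂F/∂x
  dy/dx = -(∂F/∂x)/(∂F/∂y) = -(x/2)/(-2y/9) = 9x/(4y)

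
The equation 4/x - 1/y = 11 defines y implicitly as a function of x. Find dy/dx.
Differentiate both sides with respect to x, treating y as y(x). By the chain rule, any term containing y contributes a factor of y' = dy/dx when we differentiate it.

Move every term to one side and write the relation as F(x, y) = 0. Term by term,
  d/dx[-1/y] = y'/y^2
  d/dx[4/x] = -4/x^2
  d/dx[-11] = 0

The pieces without y' make up ∂F/∂x and the coefficient of y' is ∂F/∂y:
  ∂F/∂x = -4/x^2,
  ∂F/∂y = y^(-2).

Since d/dx[F] = ∂F/∂x + (∂F/∂y)·y' = 0, solve for y':
  (∂F/∂y)·y' = -∂F/∂x
  dy/dx = -(∂F/∂x)/(∂F/∂y) = -(-4/x^2)/(y^(-2)) = 4y^2/x^2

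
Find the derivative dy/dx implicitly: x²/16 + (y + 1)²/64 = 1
Differentiate both sides with respect to x, treating y as y(x). By the chain rule, any term containing y contributes a factor of y' = dy/dx when we differentiate it.

Move every term to one side and write the relation as F(x, y) = 0. Term by term,
  d/dx[x^2/16] = x/8
  d/dx[(y + 1)^2/64] = y'(y + 1)/32
  d/dx[-1] = 0

The pieces without y' make up ∂F/∂x and the coefficient of y' is ∂F/∂y:
  ∂F/∂x = x/8,
  ∂F/∂y = y/32 + 1/32.

Since d/dx[F] = ∂F/∂x + (∂F/∂y)·y' = 0, solve for y':
  (∂F/∂y)·y' = -∂F/∂x
  dy/dx = -(∂F/∂x)/(∂F/∂y) = -(x/8)/(y/32 + 1/32)
        = -(x/8)/((y + 1)/32) = -4x/(y + 1)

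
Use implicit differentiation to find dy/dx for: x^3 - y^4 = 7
Take d/dx of both sides. Since y is implicitly a function of x, the chain rule attaches a y' = dy/dx factor whenever we differentiate through y.

Set F(x, y) = (left side) − (right side), so the curve is F = 0. Differentiating each term of F:
  d/dx[x^3] = 3x^2
  d/dx[-y^4] = -4y^3·y'
  d/dx[-7] = 0

Collecting, the y'-free part is the partial derivative in x and the y' coefficient is the partial derivative in y:
  ∂F/∂x = 3x^2
  ∂F/∂y = -4y^3

so d/dx[F(x, y(x))] = ∂F/∂x + (∂F/∂y)·y' = 0. Rearranging,
  dy/dx = -(∂F/∂x)/(∂F/∂y) = -(3x^2)/(-4y^3) = 3x^2/(4y^3)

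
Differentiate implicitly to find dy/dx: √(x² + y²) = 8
Differentiate both sides with respect to x, treating y as y(x). By the chain rule, any term containing y contributes a factor of y' = dy/dx when we differentiate it.

Move every term to one side and write the relation as F(x, y) = 0. Term by term,
  d/dx[√(x^2 + y^2)] = (x + y·y')/√(x^2 + y^2)
  d/dx[-8] = 0

The pieces without y' make up ∂F/∂x and the coefficient of y' is ∂F/∂y:
  ∂F/∂x = x/√(x^2 + y^2),
  ∂F/∂y = y/√(x^2 + y^2).

Since d/dx[F] = ∂F/∂x + (∂F/∂y)·y' = 0, solve for y':
  (∂F/∂y)·y' = -∂F/∂x
  dy/dx = -(∂F/∂x)/(∂F/∂y) = -(x/√(x^2 + y^2))/(y/√(x^2 + y^2)) = -x/y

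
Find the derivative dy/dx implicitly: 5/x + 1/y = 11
Apply d/dx to both sides, remembering that y depends on x. Each occurrence of y therefore brings in a y' = dy/dx via the chain rule.

With F(x, y) equal to the left-hand side minus the right, differentiate F term by term:
  d/dx[1/y] = -y'/y^2
  d/dx[5/x] = -5/x^2
  d/dx[-11] = 0
Adding these up, d/dx[F] = 0 becomes
  (-5/x^2) + (-1/y^2)·y' = 0,
so isolating y',
  dy/dx = -(-5/x^2)/(-1/y^2) = -5y^2/x^2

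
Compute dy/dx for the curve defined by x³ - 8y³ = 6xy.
Differentiate both sides with respect to x, treating y as y(x). By the chain rule, any term containing y contributes a factor of y' = dy/dx when we differentiate it.

Move every term to one side and write the relation as F(x, y) = 0. Term by term,
  d/dx[x^3] = 3x^2
  d/dx[-6xy] = -6x·y' - 6y
  d/dx[-8y^3] = -24y^2·y'

The pieces without y' make up ∂F/∂x and the coefficient of y' is ∂F/∂y:
  ∂F/∂x = 3x^2 - 6y,
  ∂F/∂y = -6x - 24y^2.

Since d/dx[F] = ∂F/∂x + (∂F/∂y)·y' = 0, solve for y':
  (∂F/∂y)·y' = -∂F/∂x
  dy/dx = -(∂F/∂x)/(∂F/∂y) = -(3x^2 - 6y)/(-6x - 24y^2) = (x^2/2 - y)/(x + 4y^2)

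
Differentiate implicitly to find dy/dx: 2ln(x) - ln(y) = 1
Differentiate both sides with respect to x, treating y as y(x). By the chain rule, any term containing y contributes a factor of y' = dy/dx when we differentiate it.

Move every term to one side and write the relation as F(x, y) = 0. Term by term,
  d/dx[2ln(x)] = 2/x
  d/dx[-ln(y)] = -y'/y
  d/dx[-1] = 0

The pieces without y' make up ∂F/∂x and the coefficient of y' is ∂F/∂y:
  ∂F/∂x = 2/x,
  ∂F/∂y = -1/y.

Since d/dx[F] = ∂F/∂x + (∂F/∂y)·y' = 0, solve for y':
  (∂F/∂y)·y' = -∂F/∂x
  dy/dx = -(∂F/∂x)/(∂F/∂y) = -(2/x)/(-1/y) = 2y/x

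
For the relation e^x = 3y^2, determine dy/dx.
Differentiate the relation implicitly: treat y = y(x) and apply the chain rule, so every y-derivative picks up a y' = dy/dx factor.

With everything moved to the left-hand side, differentiate term by term:
  d/dx[-3y^2] = -6y·y'
  d/dx[e^(x)] = e^(x)

Separating the contributions that come from x directly and those that come through y:
  without y':      e^(x)
  multiplying y':  -6y

so (e^(x)) + (-6y)·y' = 0, and therefore
  dy/dx = -(e^(x))/(-6y) = e^(x)/(6y)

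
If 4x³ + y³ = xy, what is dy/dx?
Apply d/dx to both sides, remembering that y depends on x. Each occurrence of y therefore brings in a y' = dy/dx via the chain rule.

With F(x, y) equal to the left-hand side minus the right, differentiate F term by term:
  d/dx[4x^3] = 12x^2
  d/dx[-xy] = -x·y' - y
  d/dx[y^3] = 3y^2·y'
Adding these up, d/dx[F] = 0 becomes
  (12x^2 - y) + (-x + 3y^2)·y' = 0,
so isolating y',
  dy/dx = -(12x^2 - y)/(-x + 3y^2) = (12x^2 - y)/(x - 3y^2)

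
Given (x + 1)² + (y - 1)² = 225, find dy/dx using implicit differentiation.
Apply d/dx to both sides, remembering that y depends on x. Each occurrence of y therefore brings in a y' = dy/dx via the chain rule.

With F(x, y) equal to the left-hand side minus the right, differentiate F term by term:
  d/dx[(x + 1)^2] = 2x + 2
  d/dx[(y - 1)^2] = 2·y'(y - 1)
  d/dx[-225] = 0
Adding these up, d/dx[F] = 0 becomes
  (2x + 2) + (2y - 2)·y' = 0,
so isolating y',
  dy/dx = -(2x + 2)/(2y - 2) = (-x - 1)/(y - 1)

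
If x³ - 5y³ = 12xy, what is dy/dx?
Differentiate both sides with respect to x, treating y as y(x). By the chain rule, any term containing y contributes a factor of y' = dy/dx when we differentiate it.

Move every term to one side and write the relation as F(x, y) = 0. Term by term,
  d/dx[x^3] = 3x^2
  d/dx[-12xy] = -12x·y' - 12y
  d/dx[-5y^3] = -15y^2·y'

The pieces without y' make up ∂F/∂x and the coefficient of y' is ∂F/∂y:
  ∂F/∂x = 3x^2 - 12y,
  ∂F/∂y = -12x - 15y^2.

Since d/dx[F] = ∂F/∂x + (∂F/∂y)·y' = 0, solve for y':
  (∂F/∂y)·y' = -∂F/∂x
  dy/dx = -(∂F/∂x)/(∂F/∂y) = -(3x^2 - 12y)/(-12x - 15y^2) = (x^2 - 4y)/(4x + 5y^2)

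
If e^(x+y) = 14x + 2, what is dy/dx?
Differentiate both sides with respect to x, treating y as y(x). By the chain rule, any term containing y contributes a factor of y' = dy/dx when we differentiate it.

Move every term to one side and write the relation as F(x, y) = 0. Term by term,
  d/dx[-14x] = -14
  d/dx[e^(x + y)] = (y' + 1)·e^(x + y)
  d/dx[-2] = 0

The pieces without y' make up ∂F/∂x and the coefficient of y' is ∂F/∂y:
  ∂F/∂x = e^(x + y) - 14,
  ∂F/∂y = e^(x + y).

Since d/dx[F] = ∂F/∂x + (∂F/∂y)·y' = 0, solve for y':
  (∂F/∂y)·y' = -∂F/∂x
  dy/dx = -(∂F/∂x)/(∂F/∂y) = -(e^(x + y) - 14)/(e^(x + y)) = 14e^(-x - y) - 1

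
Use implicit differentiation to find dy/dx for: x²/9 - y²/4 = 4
Take d/dx of both sides. Since y is implicitly a function of x, the chain rule attaches a y' = dy/dx factor whenever we differentiate through y.

Set F(x, y) = (left side) − (right side), so the curve is F = 0. Differentiating each term of F:
  d/dx[x^2/9] = 2x/9
  d/dx[-y^2/4] = -y·y'/2
  d/dx[-4] = 0

Collecting, the y'-free part is the partial derivative in x and the y' coefficient is the partial derivative in y:
  ∂F/∂x = 2x/9
  ∂F/∂y = -y/2

so d/dx[F(x, y(x))] = ∂F/∂x + (∂F/∂y)·y' = 0. Rearranging,
  dy/dx = -(∂F/∂x)/(∂F/∂y) = -(2x/9)/(-y/2) = 4x/(9y)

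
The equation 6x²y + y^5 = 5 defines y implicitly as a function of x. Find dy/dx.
Apply d/dx to both sides, remembering that y depends on x. Each occurrence of y therefore brings in a y' = dy/dx via the chain rule.

With F(x, y) equal to the left-hand side minus the right, differentiate F term by term:
  d/dx[6x^2y] = 6x^2·y' + 12xy
  d/dx[y^5] = 5y^4·y'
  d/dx[-5] = 0
Adding these up, d/dx[F] = 0 becomes
  (12xy) + (6x^2 + 5y^4)·y' = 0,
so isolating y',
  dy/dx = -(12xy)/(6x^2 + 5y^4) = -12xy/(6x^2 + 5y^4)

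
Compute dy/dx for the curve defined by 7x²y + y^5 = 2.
Differentiate both sides with respect to x, treating y as y(x). By the chain rule, any term containing y contributes a factor of y' = dy/dx when we differentiate it.

Move every term to one side and write the relation as F(x, y) = 0. Term by term,
  d/dx[7x^2y] = 7x^2·y' + 14xy
  d/dx[y^5] = 5y^4·y'
  d/dx[-2] = 0

The pieces without y' make up ∂F/∂x and the coefficient of y' is ∂F/∂y:
  ∂F/∂x = 14xy,
  ∂F/∂y = 7x^2 + 5y^4.

Since d/dx[F] = ∂F/∂x + (∂F/∂y)·y' = 0, solve for y':
  (∂F/∂y)·y' = -∂F/∂x
  dy/dx = -(∂F/∂x)/(∂F/∂y) = -(14xy)/(7x^2 + 5y^4) = -14xy/(7x^2 + 5y^4)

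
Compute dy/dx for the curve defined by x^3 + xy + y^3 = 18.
Differentiate both sides with respect to x, treating y as y(x). By the chain rule, any term containing y contributes a factor of y' = dy/dx when we differentiate it.

Move every term to one side and write the relation as F(x, y) = 0. Term by term,
  d/dx[x^3] = 3x^2
  d/dx[xy] = x·y' + y
  d/dx[y^3] = 3y^2·y'
  d/dx[-18] = 0

The pieces without y' make up ∂F/∂x and the coefficient of y' is ∂F/∂y:
  ∂F/∂x = 3x^2 + y,
  ∂F/∂y = x + 3y^2.

Since d/dx[F] = ∂F/∂x + (∂F/∂y)·y' = 0, solve for y':
  (∂F/∂y)·y' = -∂F/∂x
  dy/dx = -(∂F/∂x)/(∂F/∂y) = -(3x^2 + y)/(x + 3y^2) = (-3x^2 - y)/(x + 3y^2)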